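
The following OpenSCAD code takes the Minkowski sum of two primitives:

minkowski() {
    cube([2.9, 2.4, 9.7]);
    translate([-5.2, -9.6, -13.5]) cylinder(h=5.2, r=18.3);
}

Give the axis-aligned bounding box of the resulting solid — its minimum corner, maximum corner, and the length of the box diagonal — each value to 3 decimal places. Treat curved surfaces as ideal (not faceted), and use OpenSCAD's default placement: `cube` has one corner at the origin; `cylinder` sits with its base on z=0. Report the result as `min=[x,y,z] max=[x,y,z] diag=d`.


A = translate([-5.2, -9.6, -13.5]) cylinder(h=5.2, r=18.3) → bbox [-23.5,-27.9,-13.5] .. [13.1,8.7,-8.3]
B = cube([2.9, 2.4, 9.7]) → bbox [0,0,0] .. [2.9,2.4,9.7]
lo = A.lo+B.lo = [-23.5+0, -27.9+0, -13.5+0] = [-23.500,-27.900,-13.500]
hi = A.hi+B.hi = [13.1+2.9, 8.7+2.4, -8.3+9.7] = [16.000,11.100,1.400]
diag = √(39.5²+39²+14.9²) = √3303.26 = 57.474

min=[-23.500,-27.900,-13.500] max=[16.000,11.100,1.400] diag=57.474


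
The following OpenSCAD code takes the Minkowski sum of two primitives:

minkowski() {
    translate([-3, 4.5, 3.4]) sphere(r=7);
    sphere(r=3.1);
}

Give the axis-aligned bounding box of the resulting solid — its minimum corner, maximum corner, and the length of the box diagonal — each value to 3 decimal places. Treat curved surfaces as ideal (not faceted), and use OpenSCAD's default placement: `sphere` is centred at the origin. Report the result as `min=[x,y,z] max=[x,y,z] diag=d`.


A = translate([-3, 4.5, 3.4]) sphere(r=7) → bbox [-10,-2.5,-3.6] .. [4,11.5,10.4]
B = sphere(r=3.1) → bbox [-3.1,-3.1,-3.1] .. [3.1,3.1,3.1]
lo = A.lo+B.lo = [-10-3.1, -2.5-3.1, -3.6-3.1] = [-13.100,-5.600,-6.700]
hi = A.hi+B.hi = [4+3.1, 11.5+3.1, 10.4+3.1] = [7.100,14.600,13.500]
diag = √(20.2²+20.2²+20.2²) = √1224.12 = 34.987

min=[-13.100,-5.600,-6.700] max=[7.100,14.600,13.500] diag=34.987


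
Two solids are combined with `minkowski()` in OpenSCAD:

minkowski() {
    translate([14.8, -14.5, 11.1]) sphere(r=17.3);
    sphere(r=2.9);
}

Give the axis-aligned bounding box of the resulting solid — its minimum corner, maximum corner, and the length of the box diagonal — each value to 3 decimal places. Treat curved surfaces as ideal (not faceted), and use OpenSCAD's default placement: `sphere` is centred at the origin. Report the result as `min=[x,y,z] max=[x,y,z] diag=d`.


min=[-5.400,-34.700,-9.100] max=[35.000,5.700,31.300] diag=69.975

A = translate([14.8, -14.5, 11.1]) sphere(r=17.3) → bbox [-2.5,-31.8,-6.2] .. [32.1,2.8,28.4]
B = sphere(r=2.9) → bbox [-2.9,-2.9,-2.9] .. [2.9,2.9,2.9]
lo = A.lo+B.lo = [-2.5-2.9, -31.8-2.9, -6.2-2.9] = [-5.400,-34.700,-9.100]
hi = A.hi+B.hi = [32.1+2.9, 2.8+2.9, 28.4+2.9] = [35.000,5.700,31.300]
diag = √(40.4²+40.4²+40.4²) = √4896.48 = 69.975


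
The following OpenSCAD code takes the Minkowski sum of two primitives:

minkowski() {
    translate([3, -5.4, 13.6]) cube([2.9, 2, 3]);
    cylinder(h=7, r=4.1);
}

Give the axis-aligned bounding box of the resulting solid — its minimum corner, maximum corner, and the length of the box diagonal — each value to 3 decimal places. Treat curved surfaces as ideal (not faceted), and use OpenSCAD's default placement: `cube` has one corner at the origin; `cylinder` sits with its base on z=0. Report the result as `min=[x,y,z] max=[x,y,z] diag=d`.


A = translate([3, -5.4, 13.6]) cube([2.9, 2, 3]) → bbox [3,-5.4,13.6] .. [5.9,-3.4,16.6]
B = cylinder(h=7, r=4.1) → bbox [-4.1,-4.1,0] .. [4.1,4.1,7]
lo = A.lo+B.lo = [3-4.1, -5.4-4.1, 13.6+0] = [-1.100,-9.500,13.600]
hi = A.hi+B.hi = [5.9+4.1, -3.4+4.1, 16.6+7] = [10.000,0.700,23.600]
diag = √(11.1²+10.2²+10²) = √327.25 = 18.090

min=[-1.100,-9.500,13.600] max=[10.000,0.700,23.600] diag=18.090


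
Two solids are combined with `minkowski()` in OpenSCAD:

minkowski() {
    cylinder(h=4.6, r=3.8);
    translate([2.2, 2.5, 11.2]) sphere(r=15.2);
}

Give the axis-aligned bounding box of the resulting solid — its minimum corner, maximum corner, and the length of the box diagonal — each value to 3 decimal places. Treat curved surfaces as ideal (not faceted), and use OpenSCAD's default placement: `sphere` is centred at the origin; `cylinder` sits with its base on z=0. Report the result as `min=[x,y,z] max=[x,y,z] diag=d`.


A = translate([2.2, 2.5, 11.2]) sphere(r=15.2) → bbox [-13,-12.7,-4] .. [17.4,17.7,26.4]
B = cylinder(h=4.6, r=3.8) → bbox [-3.8,-3.8,0] .. [3.8,3.8,4.6]
lo = A.lo+B.lo = [-13-3.8, -12.7-3.8, -4+0] = [-16.800,-16.500,-4.000]
hi = A.hi+B.hi = [17.4+3.8, 17.7+3.8, 26.4+4.6] = [21.200,21.500,31.000]
diag = √(38²+38²+35²) = √4113 = 64.133

min=[-16.800,-16.500,-4.000] max=[21.200,21.500,31.000] diag=64.133


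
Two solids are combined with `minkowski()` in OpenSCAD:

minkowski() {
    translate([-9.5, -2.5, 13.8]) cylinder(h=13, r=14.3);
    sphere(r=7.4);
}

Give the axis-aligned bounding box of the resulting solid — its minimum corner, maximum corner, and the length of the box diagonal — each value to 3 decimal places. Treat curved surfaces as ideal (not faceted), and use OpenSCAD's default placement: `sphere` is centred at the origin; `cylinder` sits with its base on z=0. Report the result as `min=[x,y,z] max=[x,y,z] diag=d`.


A = translate([-9.5, -2.5, 13.8]) cylinder(h=13, r=14.3) → bbox [-23.8,-16.8,13.8] .. [4.8,11.8,26.8]
B = sphere(r=7.4) → bbox [-7.4,-7.4,-7.4] .. [7.4,7.4,7.4]
lo = A.lo+B.lo = [-23.8-7.4, -16.8-7.4, 13.8-7.4] = [-31.200,-24.200,6.400]
hi = A.hi+B.hi = [4.8+7.4, 11.8+7.4, 26.8+7.4] = [12.200,19.200,34.200]
diag = √(43.4²+43.4²+27.8²) = √4539.96 = 67.379

min=[-31.200,-24.200,6.400] max=[12.200,19.200,34.200] diag=67.379


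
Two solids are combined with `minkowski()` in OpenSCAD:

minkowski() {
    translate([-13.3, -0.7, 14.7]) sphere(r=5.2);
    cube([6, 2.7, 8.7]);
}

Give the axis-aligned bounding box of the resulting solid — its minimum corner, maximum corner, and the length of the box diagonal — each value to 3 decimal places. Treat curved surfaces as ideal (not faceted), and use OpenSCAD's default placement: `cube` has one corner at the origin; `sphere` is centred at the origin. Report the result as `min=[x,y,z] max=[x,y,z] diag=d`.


min=[-18.500,-5.900,9.500] max=[-2.100,7.200,28.600] diag=28.379

A = translate([-13.3, -0.7, 14.7]) sphere(r=5.2) → bbox [-18.5,-5.9,9.5] .. [-8.1,4.5,19.9]
B = cube([6, 2.7, 8.7]) → bbox [0,0,0] .. [6,2.7,8.7]
lo = A.lo+B.lo = [-18.5+0, -5.9+0, 9.5+0] = [-18.500,-5.900,9.500]
hi = A.hi+B.hi = [-8.1+6, 4.5+2.7, 19.9+8.7] = [-2.100,7.200,28.600]
diag = √(16.4²+13.1²+19.1²) = √805.38 = 28.379


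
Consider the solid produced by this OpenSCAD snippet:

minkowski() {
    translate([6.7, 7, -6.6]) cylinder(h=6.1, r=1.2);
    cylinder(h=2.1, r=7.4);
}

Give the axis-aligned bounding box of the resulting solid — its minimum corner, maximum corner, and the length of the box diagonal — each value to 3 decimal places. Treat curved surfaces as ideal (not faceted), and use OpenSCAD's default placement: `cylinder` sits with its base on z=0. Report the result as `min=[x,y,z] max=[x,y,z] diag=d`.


min=[-1.900,-1.600,-6.600] max=[15.300,15.600,1.600] diag=25.669

A = translate([6.7, 7, -6.6]) cylinder(h=6.1, r=1.2) → bbox [5.5,5.8,-6.6] .. [7.9,8.2,-0.5]
B = cylinder(h=2.1, r=7.4) → bbox [-7.4,-7.4,0] .. [7.4,7.4,2.1]
lo = A.lo+B.lo = [5.5-7.4, 5.8-7.4, -6.6+0] = [-1.900,-1.600,-6.600]
hi = A.hi+B.hi = [7.9+7.4, 8.2+7.4, -0.5+2.1] = [15.300,15.600,1.600]
diag = √(17.2²+17.2²+8.2²) = √658.92 = 25.669


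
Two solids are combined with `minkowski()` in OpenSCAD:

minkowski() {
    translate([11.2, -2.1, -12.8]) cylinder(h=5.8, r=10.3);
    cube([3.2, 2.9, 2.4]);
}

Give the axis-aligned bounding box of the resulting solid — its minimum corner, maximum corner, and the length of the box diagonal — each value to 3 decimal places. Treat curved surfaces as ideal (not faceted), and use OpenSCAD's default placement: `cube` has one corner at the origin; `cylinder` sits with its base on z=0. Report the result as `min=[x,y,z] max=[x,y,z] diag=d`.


min=[0.900,-12.400,-12.800] max=[24.700,11.100,-4.600] diag=34.437

A = translate([11.2, -2.1, -12.8]) cylinder(h=5.8, r=10.3) → bbox [0.9,-12.4,-12.8] .. [21.5,8.2,-7]
B = cube([3.2, 2.9, 2.4]) → bbox [0,0,0] .. [3.2,2.9,2.4]
lo = A.lo+B.lo = [0.9+0, -12.4+0, -12.8+0] = [0.900,-12.400,-12.800]
hi = A.hi+B.hi = [21.5+3.2, 8.2+2.9, -7+2.4] = [24.700,11.100,-4.600]
diag = √(23.8²+23.5²+8.2²) = √1185.93 = 34.437


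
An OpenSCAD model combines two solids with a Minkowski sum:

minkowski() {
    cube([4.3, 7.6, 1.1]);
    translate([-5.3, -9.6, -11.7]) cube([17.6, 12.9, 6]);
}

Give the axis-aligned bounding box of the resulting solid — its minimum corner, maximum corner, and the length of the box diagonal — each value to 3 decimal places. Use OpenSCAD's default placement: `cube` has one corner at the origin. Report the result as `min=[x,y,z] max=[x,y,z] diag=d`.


A = translate([-5.3, -9.6, -11.7]) cube([17.6, 12.9, 6]) → bbox [-5.3,-9.6,-11.7] .. [12.3,3.3,-5.7]
B = cube([4.3, 7.6, 1.1]) → bbox [0,0,0] .. [4.3,7.6,1.1]
lo = A.lo+B.lo = [-5.3+0, -9.6+0, -11.7+0] = [-5.300,-9.600,-11.700]
hi = A.hi+B.hi = [12.3+4.3, 3.3+7.6, -5.7+1.1] = [16.600,10.900,-4.600]
diag = √(21.9²+20.5²+7.1²) = √950.27 = 30.826

min=[-5.300,-9.600,-11.700] max=[16.600,10.900,-4.600] diag=30.826


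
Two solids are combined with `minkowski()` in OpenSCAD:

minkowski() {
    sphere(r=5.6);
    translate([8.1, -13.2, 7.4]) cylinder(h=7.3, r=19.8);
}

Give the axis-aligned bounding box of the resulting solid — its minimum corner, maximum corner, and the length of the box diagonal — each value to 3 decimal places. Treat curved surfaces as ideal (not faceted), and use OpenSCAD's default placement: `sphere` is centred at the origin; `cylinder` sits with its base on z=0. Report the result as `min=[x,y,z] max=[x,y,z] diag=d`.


min=[-17.300,-38.600,1.800] max=[33.500,12.200,20.300] diag=74.186

A = translate([8.1, -13.2, 7.4]) cylinder(h=7.3, r=19.8) → bbox [-11.7,-33,7.4] .. [27.9,6.6,14.7]
B = sphere(r=5.6) → bbox [-5.6,-5.6,-5.6] .. [5.6,5.6,5.6]
lo = A.lo+B.lo = [-11.7-5.6, -33-5.6, 7.4-5.6] = [-17.300,-38.600,1.800]
hi = A.hi+B.hi = [27.9+5.6, 6.6+5.6, 14.7+5.6] = [33.500,12.200,20.300]
diag = √(50.8²+50.8²+18.5²) = √5503.53 = 74.186


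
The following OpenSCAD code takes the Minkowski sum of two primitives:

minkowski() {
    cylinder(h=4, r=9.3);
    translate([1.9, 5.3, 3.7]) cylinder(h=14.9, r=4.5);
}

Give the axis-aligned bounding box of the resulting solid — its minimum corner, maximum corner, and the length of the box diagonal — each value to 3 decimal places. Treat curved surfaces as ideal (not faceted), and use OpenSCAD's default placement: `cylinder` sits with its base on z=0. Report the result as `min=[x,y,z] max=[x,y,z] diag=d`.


min=[-11.900,-8.500,3.700] max=[15.700,19.100,22.600] diag=43.367

A = translate([1.9, 5.3, 3.7]) cylinder(h=14.9, r=4.5) → bbox [-2.6,0.8,3.7] .. [6.4,9.8,18.6]
B = cylinder(h=4, r=9.3) → bbox [-9.3,-9.3,0] .. [9.3,9.3,4]
lo = A.lo+B.lo = [-2.6-9.3, 0.8-9.3, 3.7+0] = [-11.900,-8.500,3.700]
hi = A.hi+B.hi = [6.4+9.3, 9.8+9.3, 18.6+4] = [15.700,19.100,22.600]
diag = √(27.6²+27.6²+18.9²) = √1880.73 = 43.367


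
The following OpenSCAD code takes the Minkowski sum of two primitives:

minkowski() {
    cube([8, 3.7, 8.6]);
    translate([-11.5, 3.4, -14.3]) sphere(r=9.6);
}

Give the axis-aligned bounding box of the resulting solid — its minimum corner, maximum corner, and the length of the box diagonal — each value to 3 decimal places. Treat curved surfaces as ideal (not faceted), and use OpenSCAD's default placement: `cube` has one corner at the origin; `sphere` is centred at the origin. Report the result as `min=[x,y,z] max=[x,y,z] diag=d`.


min=[-21.100,-6.200,-23.900] max=[6.100,16.700,3.900] diag=45.134

A = translate([-11.5, 3.4, -14.3]) sphere(r=9.6) → bbox [-21.1,-6.2,-23.9] .. [-1.9,13,-4.7]
B = cube([8, 3.7, 8.6]) → bbox [0,0,0] .. [8,3.7,8.6]
lo = A.lo+B.lo = [-21.1+0, -6.2+0, -23.9+0] = [-21.100,-6.200,-23.900]
hi = A.hi+B.hi = [-1.9+8, 13+3.7, -4.7+8.6] = [6.100,16.700,3.900]
diag = √(27.2²+22.9²+27.8²) = √2037.09 = 45.134


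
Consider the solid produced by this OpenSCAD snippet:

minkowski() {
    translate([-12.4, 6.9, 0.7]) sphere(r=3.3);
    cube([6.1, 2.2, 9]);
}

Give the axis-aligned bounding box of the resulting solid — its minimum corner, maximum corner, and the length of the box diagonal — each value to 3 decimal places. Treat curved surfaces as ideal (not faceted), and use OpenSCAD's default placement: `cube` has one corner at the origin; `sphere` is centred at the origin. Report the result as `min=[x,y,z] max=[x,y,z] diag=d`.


A = translate([-12.4, 6.9, 0.7]) sphere(r=3.3) → bbox [-15.7,3.6,-2.6] .. [-9.1,10.2,4]
B = cube([6.1, 2.2, 9]) → bbox [0,0,0] .. [6.1,2.2,9]
lo = A.lo+B.lo = [-15.7+0, 3.6+0, -2.6+0] = [-15.700,3.600,-2.600]
hi = A.hi+B.hi = [-9.1+6.1, 10.2+2.2, 4+9] = [-3.000,12.400,13.000]
diag = √(12.7²+8.8²+15.6²) = √482.09 = 21.957

min=[-15.700,3.600,-2.600] max=[-3.000,12.400,13.000] diag=21.957


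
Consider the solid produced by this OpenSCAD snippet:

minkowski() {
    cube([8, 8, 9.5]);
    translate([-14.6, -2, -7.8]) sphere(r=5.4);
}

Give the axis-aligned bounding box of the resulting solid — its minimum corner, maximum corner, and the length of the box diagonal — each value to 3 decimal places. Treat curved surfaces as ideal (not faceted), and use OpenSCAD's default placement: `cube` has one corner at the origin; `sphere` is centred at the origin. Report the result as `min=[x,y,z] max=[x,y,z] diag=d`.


min=[-20.000,-7.400,-13.200] max=[-1.200,11.400,7.100] diag=33.451

A = translate([-14.6, -2, -7.8]) sphere(r=5.4) → bbox [-20,-7.4,-13.2] .. [-9.2,3.4,-2.4]
B = cube([8, 8, 9.5]) → bbox [0,0,0] .. [8,8,9.5]
lo = A.lo+B.lo = [-20+0, -7.4+0, -13.2+0] = [-20.000,-7.400,-13.200]
hi = A.hi+B.hi = [-9.2+8, 3.4+8, -2.4+9.5] = [-1.200,11.400,7.100]
diag = √(18.8²+18.8²+20.3²) = √1118.97 = 33.451


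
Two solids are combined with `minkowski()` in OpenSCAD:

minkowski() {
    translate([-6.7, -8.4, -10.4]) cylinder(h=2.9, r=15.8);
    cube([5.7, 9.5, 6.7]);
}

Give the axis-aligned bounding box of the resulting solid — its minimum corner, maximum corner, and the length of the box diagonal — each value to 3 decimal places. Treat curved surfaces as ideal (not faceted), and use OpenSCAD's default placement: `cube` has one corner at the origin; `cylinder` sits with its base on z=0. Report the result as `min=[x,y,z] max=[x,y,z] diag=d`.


min=[-22.500,-24.200,-10.400] max=[14.800,16.900,-0.800] diag=56.326

A = translate([-6.7, -8.4, -10.4]) cylinder(h=2.9, r=15.8) → bbox [-22.5,-24.2,-10.4] .. [9.1,7.4,-7.5]
B = cube([5.7, 9.5, 6.7]) → bbox [0,0,0] .. [5.7,9.5,6.7]
lo = A.lo+B.lo = [-22.5+0, -24.2+0, -10.4+0] = [-22.500,-24.200,-10.400]
hi = A.hi+B.hi = [9.1+5.7, 7.4+9.5, -7.5+6.7] = [14.800,16.900,-0.800]
diag = √(37.3²+41.1²+9.6²) = √3172.66 = 56.326


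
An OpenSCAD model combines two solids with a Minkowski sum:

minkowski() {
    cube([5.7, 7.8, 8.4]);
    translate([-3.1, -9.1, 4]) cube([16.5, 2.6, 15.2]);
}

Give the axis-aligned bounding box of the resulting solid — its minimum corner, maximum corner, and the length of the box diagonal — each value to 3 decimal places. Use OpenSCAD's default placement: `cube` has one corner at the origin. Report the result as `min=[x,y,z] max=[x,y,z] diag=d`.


min=[-3.100,-9.100,4.000] max=[19.100,1.300,27.600] diag=34.029

A = translate([-3.1, -9.1, 4]) cube([16.5, 2.6, 15.2]) → bbox [-3.1,-9.1,4] .. [13.4,-6.5,19.2]
B = cube([5.7, 7.8, 8.4]) → bbox [0,0,0] .. [5.7,7.8,8.4]
lo = A.lo+B.lo = [-3.1+0, -9.1+0, 4+0] = [-3.100,-9.100,4.000]
hi = A.hi+B.hi = [13.4+5.7, -6.5+7.8, 19.2+8.4] = [19.100,1.300,27.600]
diag = √(22.2²+10.4²+23.6²) = √1157.96 = 34.029


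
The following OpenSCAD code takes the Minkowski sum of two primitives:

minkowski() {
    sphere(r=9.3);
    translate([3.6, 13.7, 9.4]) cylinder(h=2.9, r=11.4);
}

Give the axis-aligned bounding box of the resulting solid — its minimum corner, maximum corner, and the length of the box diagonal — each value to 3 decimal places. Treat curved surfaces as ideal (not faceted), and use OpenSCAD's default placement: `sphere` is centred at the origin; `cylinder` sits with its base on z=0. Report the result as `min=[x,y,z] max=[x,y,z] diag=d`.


A = translate([3.6, 13.7, 9.4]) cylinder(h=2.9, r=11.4) → bbox [-7.8,2.3,9.4] .. [15,25.1,12.3]
B = sphere(r=9.3) → bbox [-9.3,-9.3,-9.3] .. [9.3,9.3,9.3]
lo = A.lo+B.lo = [-7.8-9.3, 2.3-9.3, 9.4-9.3] = [-17.100,-7.000,0.100]
hi = A.hi+B.hi = [15+9.3, 25.1+9.3, 12.3+9.3] = [24.300,34.400,21.600]
diag = √(41.4²+41.4²+21.5²) = √3890.17 = 62.371

min=[-17.100,-7.000,0.100] max=[24.300,34.400,21.600] diag=62.371


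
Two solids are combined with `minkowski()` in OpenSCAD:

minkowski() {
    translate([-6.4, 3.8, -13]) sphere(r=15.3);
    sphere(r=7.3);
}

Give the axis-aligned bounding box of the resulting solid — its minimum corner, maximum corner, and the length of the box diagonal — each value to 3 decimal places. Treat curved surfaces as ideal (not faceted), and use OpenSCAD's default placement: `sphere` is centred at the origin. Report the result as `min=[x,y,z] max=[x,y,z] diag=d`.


A = translate([-6.4, 3.8, -13]) sphere(r=15.3) → bbox [-21.7,-11.5,-28.3] .. [8.9,19.1,2.3]
B = sphere(r=7.3) → bbox [-7.3,-7.3,-7.3] .. [7.3,7.3,7.3]
lo = A.lo+B.lo = [-21.7-7.3, -11.5-7.3, -28.3-7.3] = [-29.000,-18.800,-35.600]
hi = A.hi+B.hi = [8.9+7.3, 19.1+7.3, 2.3+7.3] = [16.200,26.400,9.600]
diag = √(45.2²+45.2²+45.2²) = √6129.12 = 78.289

min=[-29.000,-18.800,-35.600] max=[16.200,26.400,9.600] diag=78.289


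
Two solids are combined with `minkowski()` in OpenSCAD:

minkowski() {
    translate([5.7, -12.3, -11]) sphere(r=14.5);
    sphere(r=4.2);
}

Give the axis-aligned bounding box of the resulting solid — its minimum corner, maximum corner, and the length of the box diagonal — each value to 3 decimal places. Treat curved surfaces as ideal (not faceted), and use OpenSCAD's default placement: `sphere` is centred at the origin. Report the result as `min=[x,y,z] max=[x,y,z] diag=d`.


min=[-13.000,-31.000,-29.700] max=[24.400,6.400,7.700] diag=64.779

A = translate([5.7, -12.3, -11]) sphere(r=14.5) → bbox [-8.8,-26.8,-25.5] .. [20.2,2.2,3.5]
B = sphere(r=4.2) → bbox [-4.2,-4.2,-4.2] .. [4.2,4.2,4.2]
lo = A.lo+B.lo = [-8.8-4.2, -26.8-4.2, -25.5-4.2] = [-13.000,-31.000,-29.700]
hi = A.hi+B.hi = [20.2+4.2, 2.2+4.2, 3.5+4.2] = [24.400,6.400,7.700]
diag = √(37.4²+37.4²+37.4²) = √4196.28 = 64.779


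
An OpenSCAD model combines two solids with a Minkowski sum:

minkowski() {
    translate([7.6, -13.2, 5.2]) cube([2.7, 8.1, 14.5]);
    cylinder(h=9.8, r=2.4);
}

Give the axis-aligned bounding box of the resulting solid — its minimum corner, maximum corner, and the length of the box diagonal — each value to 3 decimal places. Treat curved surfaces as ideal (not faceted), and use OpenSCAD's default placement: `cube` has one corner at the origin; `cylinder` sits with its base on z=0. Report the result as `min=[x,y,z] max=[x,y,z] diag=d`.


min=[5.200,-15.600,5.200] max=[12.700,-2.700,29.500] diag=28.516

A = translate([7.6, -13.2, 5.2]) cube([2.7, 8.1, 14.5]) → bbox [7.6,-13.2,5.2] .. [10.3,-5.1,19.7]
B = cylinder(h=9.8, r=2.4) → bbox [-2.4,-2.4,0] .. [2.4,2.4,9.8]
lo = A.lo+B.lo = [7.6-2.4, -13.2-2.4, 5.2+0] = [5.200,-15.600,5.200]
hi = A.hi+B.hi = [10.3+2.4, -5.1+2.4, 19.7+9.8] = [12.700,-2.700,29.500]
diag = √(7.5²+12.9²+24.3²) = √813.15 = 28.516


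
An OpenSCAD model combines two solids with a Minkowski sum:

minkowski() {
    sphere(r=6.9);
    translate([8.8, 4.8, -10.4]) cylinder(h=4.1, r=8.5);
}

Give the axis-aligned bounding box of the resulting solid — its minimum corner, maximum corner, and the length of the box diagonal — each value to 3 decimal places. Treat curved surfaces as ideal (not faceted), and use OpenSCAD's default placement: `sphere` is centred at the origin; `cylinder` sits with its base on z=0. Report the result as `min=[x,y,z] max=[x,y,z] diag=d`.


A = translate([8.8, 4.8, -10.4]) cylinder(h=4.1, r=8.5) → bbox [0.3,-3.7,-10.4] .. [17.3,13.3,-6.3]
B = sphere(r=6.9) → bbox [-6.9,-6.9,-6.9] .. [6.9,6.9,6.9]
lo = A.lo+B.lo = [0.3-6.9, -3.7-6.9, -10.4-6.9] = [-6.600,-10.600,-17.300]
hi = A.hi+B.hi = [17.3+6.9, 13.3+6.9, -6.3+6.9] = [24.200,20.200,0.600]
diag = √(30.8²+30.8²+17.9²) = √2217.69 = 47.092

min=[-6.600,-10.600,-17.300] max=[24.200,20.200,0.600] diag=47.092


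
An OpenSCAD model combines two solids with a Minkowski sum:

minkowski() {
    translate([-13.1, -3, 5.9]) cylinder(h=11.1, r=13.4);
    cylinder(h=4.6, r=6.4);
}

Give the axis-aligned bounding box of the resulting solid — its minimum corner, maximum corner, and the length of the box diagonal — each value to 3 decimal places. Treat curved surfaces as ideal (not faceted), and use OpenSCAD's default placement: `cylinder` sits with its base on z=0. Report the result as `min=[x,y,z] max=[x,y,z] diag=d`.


min=[-32.900,-22.800,5.900] max=[6.700,16.800,21.600] diag=58.162

A = translate([-13.1, -3, 5.9]) cylinder(h=11.1, r=13.4) → bbox [-26.5,-16.4,5.9] .. [0.3,10.4,17]
B = cylinder(h=4.6, r=6.4) → bbox [-6.4,-6.4,0] .. [6.4,6.4,4.6]
lo = A.lo+B.lo = [-26.5-6.4, -16.4-6.4, 5.9+0] = [-32.900,-22.800,5.900]
hi = A.hi+B.hi = [0.3+6.4, 10.4+6.4, 17+4.6] = [6.700,16.800,21.600]
diag = √(39.6²+39.6²+15.7²) = √3382.81 = 58.162


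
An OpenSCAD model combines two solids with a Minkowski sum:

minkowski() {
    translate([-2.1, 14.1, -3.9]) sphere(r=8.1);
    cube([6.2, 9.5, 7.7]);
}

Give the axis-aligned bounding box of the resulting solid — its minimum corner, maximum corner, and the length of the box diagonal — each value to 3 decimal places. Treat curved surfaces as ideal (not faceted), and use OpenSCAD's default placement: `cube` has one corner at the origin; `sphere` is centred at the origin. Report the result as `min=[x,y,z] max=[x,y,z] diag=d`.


A = translate([-2.1, 14.1, -3.9]) sphere(r=8.1) → bbox [-10.2,6,-12] .. [6,22.2,4.2]
B = cube([6.2, 9.5, 7.7]) → bbox [0,0,0] .. [6.2,9.5,7.7]
lo = A.lo+B.lo = [-10.2+0, 6+0, -12+0] = [-10.200,6.000,-12.000]
hi = A.hi+B.hi = [6+6.2, 22.2+9.5, 4.2+7.7] = [12.200,31.700,11.900]
diag = √(22.4²+25.7²+23.9²) = √1733.46 = 41.635

min=[-10.200,6.000,-12.000] max=[12.200,31.700,11.900] diag=41.635


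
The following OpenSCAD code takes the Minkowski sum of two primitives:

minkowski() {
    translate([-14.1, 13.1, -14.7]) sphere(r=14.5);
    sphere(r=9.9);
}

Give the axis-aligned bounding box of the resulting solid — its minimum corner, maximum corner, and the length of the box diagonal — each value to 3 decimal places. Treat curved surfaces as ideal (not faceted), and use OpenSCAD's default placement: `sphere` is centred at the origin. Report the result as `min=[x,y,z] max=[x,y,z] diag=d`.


A = translate([-14.1, 13.1, -14.7]) sphere(r=14.5) → bbox [-28.6,-1.4,-29.2] .. [0.4,27.6,-0.2]
B = sphere(r=9.9) → bbox [-9.9,-9.9,-9.9] .. [9.9,9.9,9.9]
lo = A.lo+B.lo = [-28.6-9.9, -1.4-9.9, -29.2-9.9] = [-38.500,-11.300,-39.100]
hi = A.hi+B.hi = [0.4+9.9, 27.6+9.9, -0.2+9.9] = [10.300,37.500,9.700]
diag = √(48.8²+48.8²+48.8²) = √7144.32 = 84.524

min=[-38.500,-11.300,-39.100] max=[10.300,37.500,9.700] diag=84.524


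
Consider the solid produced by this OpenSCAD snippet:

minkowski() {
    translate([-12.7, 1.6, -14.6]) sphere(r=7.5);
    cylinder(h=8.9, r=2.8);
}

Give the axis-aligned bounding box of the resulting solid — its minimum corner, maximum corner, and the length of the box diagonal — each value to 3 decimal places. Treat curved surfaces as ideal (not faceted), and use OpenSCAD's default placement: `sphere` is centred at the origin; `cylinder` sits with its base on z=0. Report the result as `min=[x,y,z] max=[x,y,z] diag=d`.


A = translate([-12.7, 1.6, -14.6]) sphere(r=7.5) → bbox [-20.2,-5.9,-22.1] .. [-5.2,9.1,-7.1]
B = cylinder(h=8.9, r=2.8) → bbox [-2.8,-2.8,0] .. [2.8,2.8,8.9]
lo = A.lo+B.lo = [-20.2-2.8, -5.9-2.8, -22.1+0] = [-23.000,-8.700,-22.100]
hi = A.hi+B.hi = [-5.2+2.8, 9.1+2.8, -7.1+8.9] = [-2.400,11.900,1.800]
diag = √(20.6²+20.6²+23.9²) = √1419.93 = 37.682

min=[-23.000,-8.700,-22.100] max=[-2.400,11.900,1.800] diag=37.682


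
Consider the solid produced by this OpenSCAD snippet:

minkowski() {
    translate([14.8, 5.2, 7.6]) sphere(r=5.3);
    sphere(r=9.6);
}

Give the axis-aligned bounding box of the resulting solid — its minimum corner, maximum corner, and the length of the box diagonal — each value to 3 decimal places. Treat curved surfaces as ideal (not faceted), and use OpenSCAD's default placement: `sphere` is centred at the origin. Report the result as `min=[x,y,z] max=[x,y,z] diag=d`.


min=[-0.100,-9.700,-7.300] max=[29.700,20.100,22.500] diag=51.615

A = translate([14.8, 5.2, 7.6]) sphere(r=5.3) → bbox [9.5,-0.1,2.3] .. [20.1,10.5,12.9]
B = sphere(r=9.6) → bbox [-9.6,-9.6,-9.6] .. [9.6,9.6,9.6]
lo = A.lo+B.lo = [9.5-9.6, -0.1-9.6, 2.3-9.6] = [-0.100,-9.700,-7.300]
hi = A.hi+B.hi = [20.1+9.6, 10.5+9.6, 12.9+9.6] = [29.700,20.100,22.500]
diag = √(29.8²+29.8²+29.8²) = √2664.12 = 51.615


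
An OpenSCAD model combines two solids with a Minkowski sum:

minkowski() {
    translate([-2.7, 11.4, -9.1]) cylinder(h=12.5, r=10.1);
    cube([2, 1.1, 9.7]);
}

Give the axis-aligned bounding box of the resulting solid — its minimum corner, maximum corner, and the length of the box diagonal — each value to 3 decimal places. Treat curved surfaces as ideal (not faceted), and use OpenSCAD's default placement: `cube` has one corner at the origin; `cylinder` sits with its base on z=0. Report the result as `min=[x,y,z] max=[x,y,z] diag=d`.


A = translate([-2.7, 11.4, -9.1]) cylinder(h=12.5, r=10.1) → bbox [-12.8,1.3,-9.1] .. [7.4,21.5,3.4]
B = cube([2, 1.1, 9.7]) → bbox [0,0,0] .. [2,1.1,9.7]
lo = A.lo+B.lo = [-12.8+0, 1.3+0, -9.1+0] = [-12.800,1.300,-9.100]
hi = A.hi+B.hi = [7.4+2, 21.5+1.1, 3.4+9.7] = [9.400,22.600,13.100]
diag = √(22.2²+21.3²+22.2²) = √1439.37 = 37.939

min=[-12.800,1.300,-9.100] max=[9.400,22.600,13.100] diag=37.939


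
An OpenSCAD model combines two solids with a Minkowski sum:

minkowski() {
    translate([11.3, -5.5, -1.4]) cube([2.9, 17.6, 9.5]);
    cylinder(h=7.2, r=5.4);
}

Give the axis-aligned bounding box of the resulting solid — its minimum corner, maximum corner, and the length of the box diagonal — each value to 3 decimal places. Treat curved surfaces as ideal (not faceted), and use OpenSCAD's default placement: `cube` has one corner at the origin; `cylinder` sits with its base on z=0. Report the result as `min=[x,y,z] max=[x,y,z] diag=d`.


min=[5.900,-10.900,-1.400] max=[19.600,17.500,15.300] diag=35.681

A = translate([11.3, -5.5, -1.4]) cube([2.9, 17.6, 9.5]) → bbox [11.3,-5.5,-1.4] .. [14.2,12.1,8.1]
B = cylinder(h=7.2, r=5.4) → bbox [-5.4,-5.4,0] .. [5.4,5.4,7.2]
lo = A.lo+B.lo = [11.3-5.4, -5.5-5.4, -1.4+0] = [5.900,-10.900,-1.400]
hi = A.hi+B.hi = [14.2+5.4, 12.1+5.4, 8.1+7.2] = [19.600,17.500,15.300]
diag = √(13.7²+28.4²+16.7²) = √1273.14 = 35.681


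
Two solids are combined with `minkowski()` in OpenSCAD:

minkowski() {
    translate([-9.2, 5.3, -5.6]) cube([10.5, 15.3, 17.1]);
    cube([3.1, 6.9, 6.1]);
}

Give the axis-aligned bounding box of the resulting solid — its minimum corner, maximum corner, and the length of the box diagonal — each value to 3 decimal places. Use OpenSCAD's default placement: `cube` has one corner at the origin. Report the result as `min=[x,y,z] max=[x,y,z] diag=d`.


A = translate([-9.2, 5.3, -5.6]) cube([10.5, 15.3, 17.1]) → bbox [-9.2,5.3,-5.6] .. [1.3,20.6,11.5]
B = cube([3.1, 6.9, 6.1]) → bbox [0,0,0] .. [3.1,6.9,6.1]
lo = A.lo+B.lo = [-9.2+0, 5.3+0, -5.6+0] = [-9.200,5.300,-5.600]
hi = A.hi+B.hi = [1.3+3.1, 20.6+6.9, 11.5+6.1] = [4.400,27.500,17.600]
diag = √(13.6²+22.2²+23.2²) = √1216.04 = 34.872

min=[-9.200,5.300,-5.600] max=[4.400,27.500,17.600] diag=34.872


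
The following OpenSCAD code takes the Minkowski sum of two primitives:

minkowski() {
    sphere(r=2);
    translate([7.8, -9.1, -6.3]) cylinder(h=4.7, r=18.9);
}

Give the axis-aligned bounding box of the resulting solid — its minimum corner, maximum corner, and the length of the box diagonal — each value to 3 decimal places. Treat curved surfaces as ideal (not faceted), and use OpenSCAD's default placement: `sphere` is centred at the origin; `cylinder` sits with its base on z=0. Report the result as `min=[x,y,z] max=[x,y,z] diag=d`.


A = translate([7.8, -9.1, -6.3]) cylinder(h=4.7, r=18.9) → bbox [-11.1,-28,-6.3] .. [26.7,9.8,-1.6]
B = sphere(r=2) → bbox [-2,-2,-2] .. [2,2,2]
lo = A.lo+B.lo = [-11.1-2, -28-2, -6.3-2] = [-13.100,-30.000,-8.300]
hi = A.hi+B.hi = [26.7+2, 9.8+2, -1.6+2] = [28.700,11.800,0.400]
diag = √(41.8²+41.8²+8.7²) = √3570.17 = 59.751

min=[-13.100,-30.000,-8.300] max=[28.700,11.800,0.400] diag=59.751


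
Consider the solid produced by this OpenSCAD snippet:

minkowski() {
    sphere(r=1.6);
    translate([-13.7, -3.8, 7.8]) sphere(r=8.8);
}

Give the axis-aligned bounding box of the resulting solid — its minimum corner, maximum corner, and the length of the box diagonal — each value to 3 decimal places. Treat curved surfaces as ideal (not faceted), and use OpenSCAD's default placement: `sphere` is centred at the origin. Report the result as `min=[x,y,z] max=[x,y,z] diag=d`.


min=[-24.100,-14.200,-2.600] max=[-3.300,6.600,18.200] diag=36.027

A = translate([-13.7, -3.8, 7.8]) sphere(r=8.8) → bbox [-22.5,-12.6,-1] .. [-4.9,5,16.6]
B = sphere(r=1.6) → bbox [-1.6,-1.6,-1.6] .. [1.6,1.6,1.6]
lo = A.lo+B.lo = [-22.5-1.6, -12.6-1.6, -1-1.6] = [-24.100,-14.200,-2.600]
hi = A.hi+B.hi = [-4.9+1.6, 5+1.6, 16.6+1.6] = [-3.300,6.600,18.200]
diag = √(20.8²+20.8²+20.8²) = √1297.92 = 36.027


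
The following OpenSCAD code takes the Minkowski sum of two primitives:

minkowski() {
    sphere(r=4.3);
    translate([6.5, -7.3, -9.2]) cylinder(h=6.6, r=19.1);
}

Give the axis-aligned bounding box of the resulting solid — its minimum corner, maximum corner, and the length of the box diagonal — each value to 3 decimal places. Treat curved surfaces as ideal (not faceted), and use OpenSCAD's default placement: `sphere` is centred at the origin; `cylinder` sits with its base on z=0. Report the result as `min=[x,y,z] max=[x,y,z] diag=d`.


min=[-16.900,-30.700,-13.500] max=[29.900,16.100,1.700] diag=67.908

A = translate([6.5, -7.3, -9.2]) cylinder(h=6.6, r=19.1) → bbox [-12.6,-26.4,-9.2] .. [25.6,11.8,-2.6]
B = sphere(r=4.3) → bbox [-4.3,-4.3,-4.3] .. [4.3,4.3,4.3]
lo = A.lo+B.lo = [-12.6-4.3, -26.4-4.3, -9.2-4.3] = [-16.900,-30.700,-13.500]
hi = A.hi+B.hi = [25.6+4.3, 11.8+4.3, -2.6+4.3] = [29.900,16.100,1.700]
diag = √(46.8²+46.8²+15.2²) = √4611.52 = 67.908


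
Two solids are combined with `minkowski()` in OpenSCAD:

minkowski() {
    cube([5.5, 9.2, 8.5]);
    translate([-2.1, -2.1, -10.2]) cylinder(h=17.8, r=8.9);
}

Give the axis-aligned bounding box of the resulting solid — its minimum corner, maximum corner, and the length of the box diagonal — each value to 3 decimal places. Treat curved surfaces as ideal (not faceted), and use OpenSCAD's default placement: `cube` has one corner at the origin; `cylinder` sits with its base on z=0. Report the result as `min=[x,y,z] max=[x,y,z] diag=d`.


A = translate([-2.1, -2.1, -10.2]) cylinder(h=17.8, r=8.9) → bbox [-11,-11,-10.2] .. [6.8,6.8,7.6]
B = cube([5.5, 9.2, 8.5]) → bbox [0,0,0] .. [5.5,9.2,8.5]
lo = A.lo+B.lo = [-11+0, -11+0, -10.2+0] = [-11.000,-11.000,-10.200]
hi = A.hi+B.hi = [6.8+5.5, 6.8+9.2, 7.6+8.5] = [12.300,16.000,16.100]
diag = √(23.3²+27²+26.3²) = √1963.58 = 44.312

min=[-11.000,-11.000,-10.200] max=[12.300,16.000,16.100] diag=44.312


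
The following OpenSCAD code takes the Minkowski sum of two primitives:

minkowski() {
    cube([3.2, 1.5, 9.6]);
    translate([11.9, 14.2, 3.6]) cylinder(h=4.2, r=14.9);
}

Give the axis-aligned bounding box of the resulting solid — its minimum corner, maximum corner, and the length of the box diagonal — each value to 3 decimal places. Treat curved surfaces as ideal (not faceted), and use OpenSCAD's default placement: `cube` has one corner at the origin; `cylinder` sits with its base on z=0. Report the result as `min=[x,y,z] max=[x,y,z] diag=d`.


min=[-3.000,-0.700,3.600] max=[30.000,30.600,17.400] diag=47.530

A = translate([11.9, 14.2, 3.6]) cylinder(h=4.2, r=14.9) → bbox [-3,-0.7,3.6] .. [26.8,29.1,7.8]
B = cube([3.2, 1.5, 9.6]) → bbox [0,0,0] .. [3.2,1.5,9.6]
lo = A.lo+B.lo = [-3+0, -0.7+0, 3.6+0] = [-3.000,-0.700,3.600]
hi = A.hi+B.hi = [26.8+3.2, 29.1+1.5, 7.8+9.6] = [30.000,30.600,17.400]
diag = √(33²+31.3²+13.8²) = √2259.13 = 47.530


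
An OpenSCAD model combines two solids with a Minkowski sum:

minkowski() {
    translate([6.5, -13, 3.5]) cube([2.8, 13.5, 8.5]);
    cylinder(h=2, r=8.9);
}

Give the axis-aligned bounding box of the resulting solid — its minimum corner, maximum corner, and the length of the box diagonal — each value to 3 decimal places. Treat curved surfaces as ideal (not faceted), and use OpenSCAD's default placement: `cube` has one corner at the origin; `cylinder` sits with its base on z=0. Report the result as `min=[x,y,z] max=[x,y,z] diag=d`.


min=[-2.400,-21.900,3.500] max=[18.200,9.400,14.000] diag=38.914

A = translate([6.5, -13, 3.5]) cube([2.8, 13.5, 8.5]) → bbox [6.5,-13,3.5] .. [9.3,0.5,12]
B = cylinder(h=2, r=8.9) → bbox [-8.9,-8.9,0] .. [8.9,8.9,2]
lo = A.lo+B.lo = [6.5-8.9, -13-8.9, 3.5+0] = [-2.400,-21.900,3.500]
hi = A.hi+B.hi = [9.3+8.9, 0.5+8.9, 12+2] = [18.200,9.400,14.000]
diag = √(20.6²+31.3²+10.5²) = √1514.3 = 38.914


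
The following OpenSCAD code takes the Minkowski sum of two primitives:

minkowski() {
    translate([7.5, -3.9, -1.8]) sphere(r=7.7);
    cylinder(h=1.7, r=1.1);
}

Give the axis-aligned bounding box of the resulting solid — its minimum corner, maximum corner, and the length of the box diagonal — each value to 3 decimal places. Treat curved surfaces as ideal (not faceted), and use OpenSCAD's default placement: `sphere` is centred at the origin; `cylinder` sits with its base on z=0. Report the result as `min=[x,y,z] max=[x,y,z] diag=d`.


A = translate([7.5, -3.9, -1.8]) sphere(r=7.7) → bbox [-0.2,-11.6,-9.5] .. [15.2,3.8,5.9]
B = cylinder(h=1.7, r=1.1) → bbox [-1.1,-1.1,0] .. [1.1,1.1,1.7]
lo = A.lo+B.lo = [-0.2-1.1, -11.6-1.1, -9.5+0] = [-1.300,-12.700,-9.500]
hi = A.hi+B.hi = [15.2+1.1, 3.8+1.1, 5.9+1.7] = [16.300,4.900,7.600]
diag = √(17.6²+17.6²+17.1²) = √911.93 = 30.198

min=[-1.300,-12.700,-9.500] max=[16.300,4.900,7.600] diag=30.198


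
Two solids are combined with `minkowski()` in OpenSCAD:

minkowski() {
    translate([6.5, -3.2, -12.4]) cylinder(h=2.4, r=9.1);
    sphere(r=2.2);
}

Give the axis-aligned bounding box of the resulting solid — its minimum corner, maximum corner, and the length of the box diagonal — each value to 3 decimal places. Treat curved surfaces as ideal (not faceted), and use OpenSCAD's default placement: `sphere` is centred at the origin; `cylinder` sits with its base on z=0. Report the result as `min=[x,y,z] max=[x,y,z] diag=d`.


min=[-4.800,-14.500,-14.600] max=[17.800,8.100,-7.800] diag=32.677

A = translate([6.5, -3.2, -12.4]) cylinder(h=2.4, r=9.1) → bbox [-2.6,-12.3,-12.4] .. [15.6,5.9,-10]
B = sphere(r=2.2) → bbox [-2.2,-2.2,-2.2] .. [2.2,2.2,2.2]
lo = A.lo+B.lo = [-2.6-2.2, -12.3-2.2, -12.4-2.2] = [-4.800,-14.500,-14.600]
hi = A.hi+B.hi = [15.6+2.2, 5.9+2.2, -10+2.2] = [17.800,8.100,-7.800]
diag = √(22.6²+22.6²+6.8²) = √1067.76 = 32.677


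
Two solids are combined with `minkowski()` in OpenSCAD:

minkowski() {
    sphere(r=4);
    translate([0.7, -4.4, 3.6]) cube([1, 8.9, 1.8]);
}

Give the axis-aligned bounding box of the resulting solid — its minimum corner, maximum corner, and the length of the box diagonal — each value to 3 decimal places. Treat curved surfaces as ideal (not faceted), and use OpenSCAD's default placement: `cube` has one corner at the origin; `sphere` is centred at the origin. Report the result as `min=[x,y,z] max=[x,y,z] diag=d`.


A = translate([0.7, -4.4, 3.6]) cube([1, 8.9, 1.8]) → bbox [0.7,-4.4,3.6] .. [1.7,4.5,5.4]
B = sphere(r=4) → bbox [-4,-4,-4] .. [4,4,4]
lo = A.lo+B.lo = [0.7-4, -4.4-4, 3.6-4] = [-3.300,-8.400,-0.400]
hi = A.hi+B.hi = [1.7+4, 4.5+4, 5.4+4] = [5.700,8.500,9.400]
diag = √(9²+16.9²+9.8²) = √462.65 = 21.509

min=[-3.300,-8.400,-0.400] max=[5.700,8.500,9.400] diag=21.509


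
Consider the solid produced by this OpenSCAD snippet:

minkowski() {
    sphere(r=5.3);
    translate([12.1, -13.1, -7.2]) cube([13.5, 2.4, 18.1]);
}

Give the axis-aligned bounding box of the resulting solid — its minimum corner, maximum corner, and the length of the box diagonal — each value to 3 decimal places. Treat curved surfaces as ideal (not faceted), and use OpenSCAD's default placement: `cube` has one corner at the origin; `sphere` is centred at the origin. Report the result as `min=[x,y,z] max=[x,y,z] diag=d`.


min=[6.800,-18.400,-12.500] max=[30.900,-5.400,16.200] diag=39.667

A = translate([12.1, -13.1, -7.2]) cube([13.5, 2.4, 18.1]) → bbox [12.1,-13.1,-7.2] .. [25.6,-10.7,10.9]
B = sphere(r=5.3) → bbox [-5.3,-5.3,-5.3] .. [5.3,5.3,5.3]
lo = A.lo+B.lo = [12.1-5.3, -13.1-5.3, -7.2-5.3] = [6.800,-18.400,-12.500]
hi = A.hi+B.hi = [25.6+5.3, -10.7+5.3, 10.9+5.3] = [30.900,-5.400,16.200]
diag = √(24.1²+13²+28.7²) = √1573.5 = 39.667


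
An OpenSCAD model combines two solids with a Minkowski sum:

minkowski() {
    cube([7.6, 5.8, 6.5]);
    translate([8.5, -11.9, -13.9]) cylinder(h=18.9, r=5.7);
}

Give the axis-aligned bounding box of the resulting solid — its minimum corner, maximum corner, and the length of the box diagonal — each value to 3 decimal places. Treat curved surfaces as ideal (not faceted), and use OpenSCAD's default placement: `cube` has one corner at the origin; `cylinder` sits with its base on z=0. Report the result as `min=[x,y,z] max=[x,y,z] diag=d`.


A = translate([8.5, -11.9, -13.9]) cylinder(h=18.9, r=5.7) → bbox [2.8,-17.6,-13.9] .. [14.2,-6.2,5]
B = cube([7.6, 5.8, 6.5]) → bbox [0,0,0] .. [7.6,5.8,6.5]
lo = A.lo+B.lo = [2.8+0, -17.6+0, -13.9+0] = [2.800,-17.600,-13.900]
hi = A.hi+B.hi = [14.2+7.6, -6.2+5.8, 5+6.5] = [21.800,-0.400,11.500]
diag = √(19²+17.2²+25.4²) = √1302 = 36.083

min=[2.800,-17.600,-13.900] max=[21.800,-0.400,11.500] diag=36.083


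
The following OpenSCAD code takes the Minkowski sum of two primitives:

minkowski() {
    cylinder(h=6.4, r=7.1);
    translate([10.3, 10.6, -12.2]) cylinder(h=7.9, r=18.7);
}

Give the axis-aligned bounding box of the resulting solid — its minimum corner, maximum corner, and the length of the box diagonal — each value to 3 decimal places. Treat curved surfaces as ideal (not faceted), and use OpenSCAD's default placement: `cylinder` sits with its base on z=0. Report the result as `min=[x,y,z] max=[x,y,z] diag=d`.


A = translate([10.3, 10.6, -12.2]) cylinder(h=7.9, r=18.7) → bbox [-8.4,-8.1,-12.2] .. [29,29.3,-4.3]
B = cylinder(h=6.4, r=7.1) → bbox [-7.1,-7.1,0] .. [7.1,7.1,6.4]
lo = A.lo+B.lo = [-8.4-7.1, -8.1-7.1, -12.2+0] = [-15.500,-15.200,-12.200]
hi = A.hi+B.hi = [29+7.1, 29.3+7.1, -4.3+6.4] = [36.100,36.400,2.100]
diag = √(51.6²+51.6²+14.3²) = √5529.61 = 74.361

min=[-15.500,-15.200,-12.200] max=[36.100,36.400,2.100] diag=74.361


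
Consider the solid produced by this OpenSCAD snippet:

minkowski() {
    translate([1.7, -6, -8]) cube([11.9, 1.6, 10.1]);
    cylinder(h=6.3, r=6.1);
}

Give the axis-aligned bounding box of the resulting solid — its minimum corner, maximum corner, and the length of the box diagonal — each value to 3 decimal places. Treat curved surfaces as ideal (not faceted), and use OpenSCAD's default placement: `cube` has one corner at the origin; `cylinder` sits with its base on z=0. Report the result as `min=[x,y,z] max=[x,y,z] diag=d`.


A = translate([1.7, -6, -8]) cube([11.9, 1.6, 10.1]) → bbox [1.7,-6,-8] .. [13.6,-4.4,2.1]
B = cylinder(h=6.3, r=6.1) → bbox [-6.1,-6.1,0] .. [6.1,6.1,6.3]
lo = A.lo+B.lo = [1.7-6.1, -6-6.1, -8+0] = [-4.400,-12.100,-8.000]
hi = A.hi+B.hi = [13.6+6.1, -4.4+6.1, 2.1+6.3] = [19.700,1.700,8.400]
diag = √(24.1²+13.8²+16.4²) = √1040.21 = 32.252

min=[-4.400,-12.100,-8.000] max=[19.700,1.700,8.400] diag=32.252
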